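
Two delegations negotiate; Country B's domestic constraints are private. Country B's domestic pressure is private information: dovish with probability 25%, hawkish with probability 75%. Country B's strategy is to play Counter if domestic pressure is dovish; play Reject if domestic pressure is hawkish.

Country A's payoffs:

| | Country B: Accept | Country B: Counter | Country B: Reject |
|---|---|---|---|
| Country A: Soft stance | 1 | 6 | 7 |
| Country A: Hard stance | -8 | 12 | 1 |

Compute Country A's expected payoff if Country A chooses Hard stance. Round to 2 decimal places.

3.75

E[Hard stance] = 0.25·12 + 0.75·1 = 3 + 0.75 = 3.75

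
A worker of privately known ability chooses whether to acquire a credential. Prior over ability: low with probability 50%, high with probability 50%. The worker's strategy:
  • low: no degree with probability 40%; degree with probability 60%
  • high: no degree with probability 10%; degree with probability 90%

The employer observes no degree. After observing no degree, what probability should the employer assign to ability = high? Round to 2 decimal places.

Apply Bayes' rule using the sender's strategy as the likelihood.
P(no degree) = 0.5·0.4 + 0.5·0.1 = 0.25
P(high | no degree) = (0.5·0.1) / 0.25 = 0.05 / 0.25 = 0.2

0.20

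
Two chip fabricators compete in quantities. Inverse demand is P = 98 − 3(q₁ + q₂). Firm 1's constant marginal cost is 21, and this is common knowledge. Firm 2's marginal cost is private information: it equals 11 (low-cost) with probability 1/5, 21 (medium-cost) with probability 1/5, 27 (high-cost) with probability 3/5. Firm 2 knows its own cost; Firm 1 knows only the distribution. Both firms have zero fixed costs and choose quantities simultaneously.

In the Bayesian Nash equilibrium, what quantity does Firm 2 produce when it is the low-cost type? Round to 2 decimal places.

Each type of Firm 2 best-responds to q₁; Firm 1 best-responds to the expected q₂ over Firm 2's types.
Firm 2 with cost c maximizes (98 − 3(q₁+q₂) − c)·q₂, giving q₂(c) = (98 − c − 3q₁)/6.
E[c₂] = 1/5·11 + 1/5·21 + 3/5·27 = 22.6
Firm 1's FOC against E[q₂] yields q₁ = (98 − 2·21 + E[c₂])/9 = (98 − 42 + 22.6)/9 = 8.73333.
q₂(low-cost) = (98 − 11 − 3·8.73333)/6 = 10.1333.

10.13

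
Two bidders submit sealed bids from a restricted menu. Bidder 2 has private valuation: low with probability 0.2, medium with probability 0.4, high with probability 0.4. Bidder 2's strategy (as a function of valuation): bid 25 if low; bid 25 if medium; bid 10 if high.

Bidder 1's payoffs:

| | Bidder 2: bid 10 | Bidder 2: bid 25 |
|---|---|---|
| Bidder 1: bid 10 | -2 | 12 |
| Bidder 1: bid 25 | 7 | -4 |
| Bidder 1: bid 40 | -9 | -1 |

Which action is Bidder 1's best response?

Compute Bidder 1's expected payoff for each action, taking the expectation over Bidder 2's type.
E[bid 10] = 0.2·(12) + 0.4·(12) + 0.4·(-2) = 6.4
E[bid 25] = 0.2·(-4) + 0.4·(-4) + 0.4·(7) = 0.4
E[bid 40] = 0.2·(-1) + 0.4·(-1) + 0.4·(-9) = -4.2
Best response: bid 10 (6.4 is the largest).

bid 10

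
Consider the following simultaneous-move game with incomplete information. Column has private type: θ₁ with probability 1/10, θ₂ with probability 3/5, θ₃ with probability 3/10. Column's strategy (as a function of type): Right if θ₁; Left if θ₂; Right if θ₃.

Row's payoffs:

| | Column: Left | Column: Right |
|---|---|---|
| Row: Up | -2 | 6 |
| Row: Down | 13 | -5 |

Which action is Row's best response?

Down

Compute Row's expected payoff for each action, taking the expectation over Column's type.
E[Up] = 1/10·(6) + 3/5·(-2) + 3/10·(6) = 6/5
E[Down] = 1/10·(-5) + 3/5·(13) + 3/10·(-5) = 29/5
Best response: Down (29/5 is the largest).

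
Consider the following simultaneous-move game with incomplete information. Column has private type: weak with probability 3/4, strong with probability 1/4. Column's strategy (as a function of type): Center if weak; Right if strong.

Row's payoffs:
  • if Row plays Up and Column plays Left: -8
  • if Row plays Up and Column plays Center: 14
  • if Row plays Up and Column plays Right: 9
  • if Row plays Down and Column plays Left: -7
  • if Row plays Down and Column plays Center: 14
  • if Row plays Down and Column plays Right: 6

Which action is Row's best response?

Compute Row's expected payoff for each action, taking the expectation over Column's type.
E[Up] = 3/4·(14) + 1/4·(9) = 51/4
E[Down] = 3/4·(14) + 1/4·(6) = 12
Best response: Up (51/4 is the largest).

Up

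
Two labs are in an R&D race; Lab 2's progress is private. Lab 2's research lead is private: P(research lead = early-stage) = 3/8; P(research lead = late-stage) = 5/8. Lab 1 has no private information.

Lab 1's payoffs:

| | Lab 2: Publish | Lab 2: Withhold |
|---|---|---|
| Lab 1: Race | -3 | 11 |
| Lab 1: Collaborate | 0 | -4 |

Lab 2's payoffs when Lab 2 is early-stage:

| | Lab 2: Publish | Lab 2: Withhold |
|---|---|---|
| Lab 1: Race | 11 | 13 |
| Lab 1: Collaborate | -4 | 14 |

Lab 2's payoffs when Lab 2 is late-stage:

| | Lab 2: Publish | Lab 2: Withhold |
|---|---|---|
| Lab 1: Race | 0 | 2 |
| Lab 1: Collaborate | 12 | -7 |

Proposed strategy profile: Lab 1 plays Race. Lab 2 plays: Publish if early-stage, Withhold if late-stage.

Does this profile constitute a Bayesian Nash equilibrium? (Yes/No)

No

A profile is a BNE iff every type of every player is best-responding given beliefs about the other side.
Lab 1 plays Race: E[Race] = 3/8·(-3) + 5/8·(11) = 23/4; E[Collaborate] = -5/2. Best-responding. ✓
Lab 2 (research lead early-stage), facing Race: Publish gives 11, Withhold gives 13. Proposed Publish is not best — profitable deviation exists. ✗
Lab 2 (research lead late-stage), facing Race: Publish gives 0, Withhold gives 2. Proposed Withhold is best. ✓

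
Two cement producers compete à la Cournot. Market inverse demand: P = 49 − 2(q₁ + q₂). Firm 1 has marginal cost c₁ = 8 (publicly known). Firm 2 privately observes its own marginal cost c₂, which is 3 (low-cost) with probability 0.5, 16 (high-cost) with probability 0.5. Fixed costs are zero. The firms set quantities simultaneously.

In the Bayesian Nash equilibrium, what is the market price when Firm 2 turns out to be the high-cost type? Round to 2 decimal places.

25.42

Firm 2 with cost c maximizes (49 − 2(q₁+q₂) − c)·q₂, giving q₂(c) = (49 − c − 2q₁)/4.
E[c₂] = 0.5·3 + 0.5·16 = 9.5
Firm 1's FOC against E[q₂] yields q₁ = (49 − 2·8 + E[c₂])/6 = (49 − 16 + 9.5)/6 = 7.08333.
q₂(high-cost) = 4.70833, so P = 49 − 2·(7.08333 + 4.70833) = 25.4167.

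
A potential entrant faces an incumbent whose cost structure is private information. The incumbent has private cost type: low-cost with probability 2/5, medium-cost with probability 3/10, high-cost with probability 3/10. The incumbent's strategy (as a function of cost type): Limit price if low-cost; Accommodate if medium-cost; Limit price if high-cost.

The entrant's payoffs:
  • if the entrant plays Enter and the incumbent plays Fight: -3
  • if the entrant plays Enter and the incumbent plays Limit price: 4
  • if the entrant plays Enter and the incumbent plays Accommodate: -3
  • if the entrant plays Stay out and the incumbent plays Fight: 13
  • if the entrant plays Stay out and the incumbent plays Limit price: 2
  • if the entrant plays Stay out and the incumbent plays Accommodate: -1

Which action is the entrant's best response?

Enter

E[Enter] = 2/5·(4) + 3/10·(-3) + 3/10·(4) = 19/10
E[Stay out] = 2/5·(2) + 3/10·(-1) + 3/10·(2) = 11/10
Best response: Enter (19/10 is the largest).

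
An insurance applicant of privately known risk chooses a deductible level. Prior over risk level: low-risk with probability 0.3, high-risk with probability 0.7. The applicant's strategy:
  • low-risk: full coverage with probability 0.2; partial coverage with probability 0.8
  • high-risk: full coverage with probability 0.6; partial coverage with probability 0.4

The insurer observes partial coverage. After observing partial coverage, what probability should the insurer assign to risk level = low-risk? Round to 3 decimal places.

Apply Bayes' rule using the sender's strategy as the likelihood.
P(partial coverage) = 0.3·0.8 + 0.7·0.4 = 0.52
P(low-risk | partial coverage) = (0.3·0.8) / 0.52 = 0.24 / 0.52 = 0.461538

0.462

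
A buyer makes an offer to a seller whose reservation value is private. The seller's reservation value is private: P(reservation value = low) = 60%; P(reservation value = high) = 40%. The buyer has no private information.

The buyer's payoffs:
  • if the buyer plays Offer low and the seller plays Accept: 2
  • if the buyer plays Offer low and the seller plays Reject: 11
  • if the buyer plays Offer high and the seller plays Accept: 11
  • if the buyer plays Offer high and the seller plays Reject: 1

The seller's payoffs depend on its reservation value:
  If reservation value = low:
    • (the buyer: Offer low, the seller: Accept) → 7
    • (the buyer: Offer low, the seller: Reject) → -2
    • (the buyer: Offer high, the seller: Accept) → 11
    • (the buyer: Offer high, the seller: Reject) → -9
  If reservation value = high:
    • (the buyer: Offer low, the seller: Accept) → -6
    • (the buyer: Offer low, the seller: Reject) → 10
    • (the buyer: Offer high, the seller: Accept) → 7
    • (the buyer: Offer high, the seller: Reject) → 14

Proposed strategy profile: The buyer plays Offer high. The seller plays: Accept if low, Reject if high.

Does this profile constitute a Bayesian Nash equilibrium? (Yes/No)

Yes

A profile is a BNE iff every type of every player is best-responding given beliefs about the other side.
The buyer plays Offer high: E[Offer high] = 0.6·(11) + 0.4·(1) = 7; E[Offer low] = 5.6. Best-responding. ✓
The seller (reservation value low), facing Offer high: Accept gives 11, Reject gives -9. Proposed Accept is best. ✓
The seller (reservation value high), facing Offer high: Accept gives 7, Reject gives 14. Proposed Reject is best. ✓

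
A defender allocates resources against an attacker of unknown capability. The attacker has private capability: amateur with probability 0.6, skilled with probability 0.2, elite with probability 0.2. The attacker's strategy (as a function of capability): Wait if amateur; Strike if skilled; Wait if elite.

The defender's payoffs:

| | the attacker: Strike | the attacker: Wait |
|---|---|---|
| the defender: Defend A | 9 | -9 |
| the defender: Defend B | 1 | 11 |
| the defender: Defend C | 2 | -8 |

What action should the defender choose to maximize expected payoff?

Defend B

Compute the defender's expected payoff for each action, taking the expectation over the attacker's type.
E[Defend A] = 0.6·(-9) + 0.2·(9) + 0.2·(-9) = -5.4
E[Defend B] = 0.6·(11) + 0.2·(1) + 0.2·(11) = 9
E[Defend C] = 0.6·(-8) + 0.2·(2) + 0.2·(-8) = -6
Best response: Defend B (9 is the largest).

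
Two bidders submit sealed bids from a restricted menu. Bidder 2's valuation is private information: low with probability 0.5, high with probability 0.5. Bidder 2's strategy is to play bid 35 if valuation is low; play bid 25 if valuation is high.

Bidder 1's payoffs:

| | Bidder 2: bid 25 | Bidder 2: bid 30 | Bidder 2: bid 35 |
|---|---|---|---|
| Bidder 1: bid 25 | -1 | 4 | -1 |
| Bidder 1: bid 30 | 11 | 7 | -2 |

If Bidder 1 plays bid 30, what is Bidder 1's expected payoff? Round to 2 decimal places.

4.50

Take the expectation over Bidder 2's valuation, weighting each type's action by its prior probability.
E[bid 30] = 0.5·(-2) + 0.5·11 = (-1) + 5.5 = 4.5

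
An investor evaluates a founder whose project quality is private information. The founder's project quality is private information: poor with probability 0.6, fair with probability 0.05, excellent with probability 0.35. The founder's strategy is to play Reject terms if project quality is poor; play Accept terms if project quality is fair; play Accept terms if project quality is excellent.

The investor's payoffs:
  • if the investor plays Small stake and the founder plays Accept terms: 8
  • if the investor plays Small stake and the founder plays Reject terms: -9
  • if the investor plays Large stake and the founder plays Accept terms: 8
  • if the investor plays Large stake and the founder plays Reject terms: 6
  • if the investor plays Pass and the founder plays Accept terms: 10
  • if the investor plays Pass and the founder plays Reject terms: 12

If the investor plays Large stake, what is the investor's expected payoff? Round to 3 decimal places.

6.800

E[Large stake] = 0.6·6 + 0.05·8 + 0.35·8 = 3.6 + 0.4 + 2.8 = 6.8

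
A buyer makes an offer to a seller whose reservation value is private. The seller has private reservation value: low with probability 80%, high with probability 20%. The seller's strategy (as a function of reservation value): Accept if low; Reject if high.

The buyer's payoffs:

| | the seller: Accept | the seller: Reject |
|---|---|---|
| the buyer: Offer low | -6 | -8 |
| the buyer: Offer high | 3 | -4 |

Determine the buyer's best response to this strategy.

Offer high

E[Offer low] = 0.8·(-6) + 0.2·(-8) = -6.4
E[Offer high] = 0.8·(3) + 0.2·(-4) = 1.6
Best response: Offer high (1.6 is the largest).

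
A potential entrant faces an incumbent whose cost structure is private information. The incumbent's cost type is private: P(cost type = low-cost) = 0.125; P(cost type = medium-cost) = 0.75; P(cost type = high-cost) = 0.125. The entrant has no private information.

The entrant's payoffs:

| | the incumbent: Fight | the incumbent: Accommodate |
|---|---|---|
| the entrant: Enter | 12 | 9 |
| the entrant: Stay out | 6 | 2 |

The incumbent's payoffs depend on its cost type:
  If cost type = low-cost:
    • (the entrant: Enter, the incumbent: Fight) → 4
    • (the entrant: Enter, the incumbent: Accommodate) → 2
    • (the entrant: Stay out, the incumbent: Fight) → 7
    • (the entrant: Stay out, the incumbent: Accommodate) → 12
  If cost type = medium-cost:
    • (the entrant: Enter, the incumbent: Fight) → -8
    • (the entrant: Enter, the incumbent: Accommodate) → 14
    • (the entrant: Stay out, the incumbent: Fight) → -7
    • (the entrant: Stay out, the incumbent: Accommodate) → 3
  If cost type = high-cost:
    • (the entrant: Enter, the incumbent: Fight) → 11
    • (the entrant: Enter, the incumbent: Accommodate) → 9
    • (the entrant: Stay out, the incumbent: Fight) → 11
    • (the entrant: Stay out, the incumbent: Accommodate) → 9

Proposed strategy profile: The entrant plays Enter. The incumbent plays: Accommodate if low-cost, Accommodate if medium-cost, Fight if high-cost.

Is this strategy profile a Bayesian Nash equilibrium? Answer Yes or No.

No

A profile is a BNE iff every type of every player is best-responding given beliefs about the other side.
The entrant plays Enter: E[Enter] = 0.125·(9) + 0.75·(9) + 0.125·(12) = 9.375; E[Stay out] = 2.5. Best-responding. ✓
The incumbent (cost type low-cost), facing Enter: Fight gives 4, Accommodate gives 2. Proposed Accommodate is not best — profitable deviation exists. ✗
The incumbent (cost type medium-cost), facing Enter: Fight gives -8, Accommodate gives 14. Proposed Accommodate is best. ✓
The incumbent (cost type high-cost), facing Enter: Fight gives 11, Accommodate gives 9. Proposed Fight is best. ✓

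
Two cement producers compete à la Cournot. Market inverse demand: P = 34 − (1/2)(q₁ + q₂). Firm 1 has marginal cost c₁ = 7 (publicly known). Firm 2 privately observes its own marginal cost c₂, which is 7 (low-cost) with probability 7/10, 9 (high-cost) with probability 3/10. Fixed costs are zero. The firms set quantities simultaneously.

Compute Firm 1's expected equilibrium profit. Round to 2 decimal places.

169.28

Firm 2 with cost c maximizes (34 − (1/2)(q₁+q₂) − c)·q₂, giving q₂(c) = (34 − c − (1/2)q₁).
E[c₂] = 7/10·7 + 3/10·9 = 7.6
Firm 1's FOC against E[q₂] yields q₁ = (34 − 2·7 + E[c₂])/(3/2) = (34 − 14 + 7.6)/(3/2) = 18.4.
E[P] = 34 − (1/2)·(q₁ + E[q₂]) = 16.2; Firm 1's expected profit = (E[P] − 7)·q₁ = (16.2 − 7)·18.4 = 169.28.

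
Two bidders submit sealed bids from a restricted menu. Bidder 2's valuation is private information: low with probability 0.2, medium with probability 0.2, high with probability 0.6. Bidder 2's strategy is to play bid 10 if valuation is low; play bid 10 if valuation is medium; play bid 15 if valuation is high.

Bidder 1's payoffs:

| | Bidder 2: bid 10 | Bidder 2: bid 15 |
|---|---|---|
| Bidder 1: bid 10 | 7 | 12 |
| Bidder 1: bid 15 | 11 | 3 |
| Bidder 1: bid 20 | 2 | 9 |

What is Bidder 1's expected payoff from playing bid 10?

10

E[bid 10] = 0.2·7 + 0.2·7 + 0.6·12 = 1.4 + 1.4 + 7.2 = 10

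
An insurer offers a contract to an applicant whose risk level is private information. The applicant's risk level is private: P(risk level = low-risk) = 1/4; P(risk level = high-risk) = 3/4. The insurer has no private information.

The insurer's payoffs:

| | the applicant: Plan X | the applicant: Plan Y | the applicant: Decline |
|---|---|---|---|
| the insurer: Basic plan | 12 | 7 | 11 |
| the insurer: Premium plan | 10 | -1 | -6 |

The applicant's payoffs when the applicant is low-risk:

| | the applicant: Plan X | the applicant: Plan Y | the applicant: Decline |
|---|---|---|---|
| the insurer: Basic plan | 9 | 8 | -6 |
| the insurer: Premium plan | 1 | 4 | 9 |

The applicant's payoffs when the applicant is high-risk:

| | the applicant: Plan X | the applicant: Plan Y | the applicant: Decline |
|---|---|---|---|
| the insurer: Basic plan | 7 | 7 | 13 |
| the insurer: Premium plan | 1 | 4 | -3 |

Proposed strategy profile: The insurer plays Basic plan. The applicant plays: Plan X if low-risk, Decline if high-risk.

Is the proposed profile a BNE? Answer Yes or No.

Yes

A profile is a BNE iff every type of every player is best-responding given beliefs about the other side.
The insurer plays Basic plan: E[Basic plan] = 1/4·(12) + 3/4·(11) = 45/4; E[Premium plan] = -2. Best-responding. ✓
The applicant (risk level low-risk), facing Basic plan: Plan X gives 9, Plan Y gives 8, Decline gives -6. Proposed Plan X is best. ✓
The applicant (risk level high-risk), facing Basic plan: Plan X gives 7, Plan Y gives 7, Decline gives 13. Proposed Decline is best. ✓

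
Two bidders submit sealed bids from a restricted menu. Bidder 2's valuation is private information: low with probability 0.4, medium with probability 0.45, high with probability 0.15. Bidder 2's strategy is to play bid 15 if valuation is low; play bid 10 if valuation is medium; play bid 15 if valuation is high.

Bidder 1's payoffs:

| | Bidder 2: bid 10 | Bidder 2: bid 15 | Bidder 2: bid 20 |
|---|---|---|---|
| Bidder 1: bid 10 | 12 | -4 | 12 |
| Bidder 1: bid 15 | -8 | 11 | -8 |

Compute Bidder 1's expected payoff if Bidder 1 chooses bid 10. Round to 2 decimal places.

3.20

E[bid 10] = 0.4·(-4) + 0.45·12 + 0.15·(-4) = (-1.6) + 5.4 + (-0.6) = 3.2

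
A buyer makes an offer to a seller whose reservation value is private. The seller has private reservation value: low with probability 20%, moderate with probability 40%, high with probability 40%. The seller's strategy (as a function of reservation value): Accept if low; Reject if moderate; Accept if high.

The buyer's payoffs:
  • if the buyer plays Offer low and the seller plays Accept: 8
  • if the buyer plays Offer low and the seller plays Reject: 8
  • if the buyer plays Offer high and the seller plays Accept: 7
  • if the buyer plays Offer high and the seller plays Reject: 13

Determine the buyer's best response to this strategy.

Offer high

E[Offer low] = 0.2·(8) + 0.4·(8) + 0.4·(8) = 8
E[Offer high] = 0.2·(7) + 0.4·(13) + 0.4·(7) = 9.4
Best response: Offer high (9.4 is the largest).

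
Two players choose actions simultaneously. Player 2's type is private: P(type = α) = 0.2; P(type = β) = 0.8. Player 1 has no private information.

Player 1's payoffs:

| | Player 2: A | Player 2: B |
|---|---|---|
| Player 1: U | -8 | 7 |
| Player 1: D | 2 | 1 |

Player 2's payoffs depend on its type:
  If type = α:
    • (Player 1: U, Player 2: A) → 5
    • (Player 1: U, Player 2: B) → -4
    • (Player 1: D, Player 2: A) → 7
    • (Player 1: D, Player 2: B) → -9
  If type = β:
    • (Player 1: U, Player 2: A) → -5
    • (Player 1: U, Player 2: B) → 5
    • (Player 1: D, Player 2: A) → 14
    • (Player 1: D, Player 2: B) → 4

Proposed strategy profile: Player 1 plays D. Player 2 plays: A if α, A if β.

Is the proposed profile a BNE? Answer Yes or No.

Yes

Player 1 plays D: E[D] = 0.2·(2) + 0.8·(2) = 2; E[U] = -8. Best-responding. ✓
Player 2 (type α), facing D: A gives 7, B gives -9. Proposed A is best. ✓
Player 2 (type β), facing D: A gives 14, B gives 4. Proposed A is best. ✓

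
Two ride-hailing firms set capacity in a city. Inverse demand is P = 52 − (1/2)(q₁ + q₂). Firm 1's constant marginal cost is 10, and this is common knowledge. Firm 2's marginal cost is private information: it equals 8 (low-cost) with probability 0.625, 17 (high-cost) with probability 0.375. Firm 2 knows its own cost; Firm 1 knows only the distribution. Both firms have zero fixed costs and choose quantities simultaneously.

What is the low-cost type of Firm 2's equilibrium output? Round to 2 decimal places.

Type-c best response for Firm 2: q₂(c) = (52 − c) − q₁/2.
Firm 1 maximizes expected profit; its first-order condition is 52 − q₁ − (1/2)E[q₂] − 10 = 0.
Substituting E[q₂] and solving: E[c₂] = 11.375, so q₁ = (52 − 2·10 + 11.375)/(3/2) = 28.9167.
q₂(low-cost) = (52 − 8 − (1/2)·28.9167) = 29.5417.

29.54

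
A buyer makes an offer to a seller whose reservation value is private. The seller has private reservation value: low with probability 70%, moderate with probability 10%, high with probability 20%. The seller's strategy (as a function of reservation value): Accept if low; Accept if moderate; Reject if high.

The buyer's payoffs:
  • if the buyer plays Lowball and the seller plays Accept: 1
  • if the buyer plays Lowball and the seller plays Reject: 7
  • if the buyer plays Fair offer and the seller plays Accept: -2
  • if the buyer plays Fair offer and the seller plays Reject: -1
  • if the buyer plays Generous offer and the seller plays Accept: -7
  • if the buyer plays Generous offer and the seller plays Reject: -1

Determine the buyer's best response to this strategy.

E[Lowball] = 0.7·(1) + 0.1·(1) + 0.2·(7) = 2.2
E[Fair offer] = 0.7·(-2) + 0.1·(-2) + 0.2·(-1) = -1.8
E[Generous offer] = 0.7·(-7) + 0.1·(-7) + 0.2·(-1) = -5.8
Best response: Lowball (2.2 is the largest).

Lowball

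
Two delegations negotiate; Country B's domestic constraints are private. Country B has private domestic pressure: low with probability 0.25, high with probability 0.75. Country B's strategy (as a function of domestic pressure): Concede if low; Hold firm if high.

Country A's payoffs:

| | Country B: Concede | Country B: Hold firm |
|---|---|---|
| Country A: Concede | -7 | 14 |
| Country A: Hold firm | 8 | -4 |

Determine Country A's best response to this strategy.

Concede

E[Concede] = 0.25·(-7) + 0.75·(14) = 8.75
E[Hold firm] = 0.25·(8) + 0.75·(-4) = -1
Best response: Concede (8.75 is the largest).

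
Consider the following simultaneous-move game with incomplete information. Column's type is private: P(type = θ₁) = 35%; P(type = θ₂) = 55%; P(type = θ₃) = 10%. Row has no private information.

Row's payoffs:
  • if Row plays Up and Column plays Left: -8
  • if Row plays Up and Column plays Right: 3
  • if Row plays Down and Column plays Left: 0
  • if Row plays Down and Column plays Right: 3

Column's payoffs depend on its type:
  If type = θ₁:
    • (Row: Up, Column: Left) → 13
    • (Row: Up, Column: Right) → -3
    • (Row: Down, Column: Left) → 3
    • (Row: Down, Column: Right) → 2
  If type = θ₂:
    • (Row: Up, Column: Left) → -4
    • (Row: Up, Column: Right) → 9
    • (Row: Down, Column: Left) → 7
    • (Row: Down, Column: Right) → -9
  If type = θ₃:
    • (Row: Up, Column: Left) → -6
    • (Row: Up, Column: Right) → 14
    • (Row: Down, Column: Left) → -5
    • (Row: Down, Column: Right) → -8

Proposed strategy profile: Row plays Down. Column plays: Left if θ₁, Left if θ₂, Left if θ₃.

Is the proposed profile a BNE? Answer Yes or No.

Yes

A profile is a BNE iff every type of every player is best-responding given beliefs about the other side.
Row plays Down: E[Down] = 0.35·(0) + 0.55·(0) + 0.1·(0) = 0; E[Up] = -8. Best-responding. ✓
Column (type θ₁), facing Down: Left gives 3, Right gives 2. Proposed Left is best. ✓
Column (type θ₂), facing Down: Left gives 7, Right gives -9. Proposed Left is best. ✓
Column (type θ₃), facing Down: Left gives -5, Right gives -8. Proposed Left is best. ✓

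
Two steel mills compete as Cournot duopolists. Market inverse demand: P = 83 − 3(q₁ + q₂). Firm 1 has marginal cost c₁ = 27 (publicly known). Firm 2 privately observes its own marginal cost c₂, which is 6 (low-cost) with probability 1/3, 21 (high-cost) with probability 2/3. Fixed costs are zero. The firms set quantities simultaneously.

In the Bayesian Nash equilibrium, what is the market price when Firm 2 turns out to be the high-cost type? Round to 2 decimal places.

44.50

Firm 2 with cost c maximizes (83 − 3(q₁+q₂) − c)·q₂, giving q₂(c) = (83 − c − 3q₁)/6.
E[c₂] = 1/3·6 + 2/3·21 = 16
Firm 1's FOC against E[q₂] yields q₁ = (83 − 2·27 + E[c₂])/9 = (83 − 54 + 16)/9 = 5.
q₂(high-cost) = 7.83333, so P = 83 − 3·(5 + 7.83333) = 44.5.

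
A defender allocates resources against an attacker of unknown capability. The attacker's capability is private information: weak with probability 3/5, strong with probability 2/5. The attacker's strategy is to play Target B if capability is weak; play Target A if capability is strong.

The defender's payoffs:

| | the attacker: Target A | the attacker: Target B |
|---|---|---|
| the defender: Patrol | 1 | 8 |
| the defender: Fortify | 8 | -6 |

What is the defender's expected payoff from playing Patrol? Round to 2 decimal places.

Take the expectation over the attacker's capability, weighting each type's action by its prior probability.
E[Patrol] = 3/5·8 + 2/5·1 = 24/5 + 2/5 = 26/5

5.20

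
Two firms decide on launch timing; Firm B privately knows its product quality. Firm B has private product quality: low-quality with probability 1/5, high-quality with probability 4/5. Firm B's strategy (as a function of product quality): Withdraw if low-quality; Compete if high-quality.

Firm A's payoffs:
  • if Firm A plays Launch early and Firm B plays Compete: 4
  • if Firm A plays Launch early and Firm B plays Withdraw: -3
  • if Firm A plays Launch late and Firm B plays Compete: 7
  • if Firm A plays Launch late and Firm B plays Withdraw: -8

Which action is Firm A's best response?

Launch late

Compute Firm A's expected payoff for each action, taking the expectation over Firm B's type.
E[Launch early] = 1/5·(-3) + 4/5·(4) = 13/5
E[Launch late] = 1/5·(-8) + 4/5·(7) = 4
Best response: Launch late (4 is the largest).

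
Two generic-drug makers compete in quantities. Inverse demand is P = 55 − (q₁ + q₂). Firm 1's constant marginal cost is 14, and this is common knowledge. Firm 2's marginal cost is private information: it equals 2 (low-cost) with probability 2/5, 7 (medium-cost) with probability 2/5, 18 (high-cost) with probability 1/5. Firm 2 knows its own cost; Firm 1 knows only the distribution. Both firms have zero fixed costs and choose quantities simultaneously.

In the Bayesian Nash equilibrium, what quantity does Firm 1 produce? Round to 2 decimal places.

Firm 2 with cost c maximizes (55 − (q₁+q₂) − c)·q₂, giving q₂(c) = (55 − c − q₁)/2.
E[c₂] = 2/5·2 + 2/5·7 + 1/5·18 = 7.2
Firm 1's FOC against E[q₂] yields q₁ = (55 − 2·14 + E[c₂])/3 = (55 − 28 + 7.2)/3 = 11.4.

11.40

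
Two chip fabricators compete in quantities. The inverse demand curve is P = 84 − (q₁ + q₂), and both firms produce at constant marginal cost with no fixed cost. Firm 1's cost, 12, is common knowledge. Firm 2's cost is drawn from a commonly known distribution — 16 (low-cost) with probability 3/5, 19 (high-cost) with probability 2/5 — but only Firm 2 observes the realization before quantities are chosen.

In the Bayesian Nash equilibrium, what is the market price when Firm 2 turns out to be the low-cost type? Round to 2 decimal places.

37.13

Type-c best response for Firm 2: q₂(c) = (84 − c)/2 − q₁/2.
Firm 1 maximizes expected profit; its first-order condition is 84 − 2q₁ − E[q₂] − 12 = 0.
Substituting E[q₂] and solving: E[c₂] = 17.2, so q₁ = (84 − 2·12 + 17.2)/3 = 25.7333.
q₂(low-cost) = 21.1333, so P = 84 − (25.7333 + 21.1333) = 37.1333.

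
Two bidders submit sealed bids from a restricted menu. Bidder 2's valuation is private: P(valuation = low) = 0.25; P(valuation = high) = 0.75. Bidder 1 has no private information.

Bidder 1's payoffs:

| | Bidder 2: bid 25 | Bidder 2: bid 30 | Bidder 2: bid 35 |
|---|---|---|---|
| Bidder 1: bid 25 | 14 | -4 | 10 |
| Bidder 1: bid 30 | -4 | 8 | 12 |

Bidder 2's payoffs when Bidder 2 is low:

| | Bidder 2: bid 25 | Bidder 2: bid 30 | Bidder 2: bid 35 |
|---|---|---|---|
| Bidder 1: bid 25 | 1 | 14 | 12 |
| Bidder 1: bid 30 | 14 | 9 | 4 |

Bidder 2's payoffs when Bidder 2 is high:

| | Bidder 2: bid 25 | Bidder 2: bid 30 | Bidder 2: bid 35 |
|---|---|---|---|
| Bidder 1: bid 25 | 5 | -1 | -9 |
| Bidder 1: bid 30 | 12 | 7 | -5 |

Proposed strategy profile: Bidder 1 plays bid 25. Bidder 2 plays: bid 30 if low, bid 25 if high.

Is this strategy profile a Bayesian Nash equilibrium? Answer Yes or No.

Yes

Bidder 1 plays bid 25: E[bid 25] = 0.25·(-4) + 0.75·(14) = 9.5; E[bid 30] = -1. Best-responding. ✓
Bidder 2 (valuation low), facing bid 25: bid 25 gives 1, bid 30 gives 14, bid 35 gives 12. Proposed bid 30 is best. ✓
Bidder 2 (valuation high), facing bid 25: bid 25 gives 5, bid 30 gives -1, bid 35 gives -9. Proposed bid 25 is best. ✓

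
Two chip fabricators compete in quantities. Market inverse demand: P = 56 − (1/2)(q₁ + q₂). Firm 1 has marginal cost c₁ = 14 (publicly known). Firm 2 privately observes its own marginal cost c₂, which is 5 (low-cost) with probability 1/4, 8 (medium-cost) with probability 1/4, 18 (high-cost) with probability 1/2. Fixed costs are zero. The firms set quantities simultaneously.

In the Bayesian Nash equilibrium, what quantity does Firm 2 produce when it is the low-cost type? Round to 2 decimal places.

37.58

Firm 2 with cost c maximizes (56 − (1/2)(q₁+q₂) − c)·q₂, giving q₂(c) = (56 − c − (1/2)q₁).
E[c₂] = 1/4·5 + 1/4·8 + 1/2·18 = 12.25
Firm 1's FOC against E[q₂] yields q₁ = (56 − 2·14 + E[c₂])/(3/2) = (56 − 28 + 12.25)/(3/2) = 26.8333.
q₂(low-cost) = (56 − 5 − (1/2)·26.8333) = 37.5833.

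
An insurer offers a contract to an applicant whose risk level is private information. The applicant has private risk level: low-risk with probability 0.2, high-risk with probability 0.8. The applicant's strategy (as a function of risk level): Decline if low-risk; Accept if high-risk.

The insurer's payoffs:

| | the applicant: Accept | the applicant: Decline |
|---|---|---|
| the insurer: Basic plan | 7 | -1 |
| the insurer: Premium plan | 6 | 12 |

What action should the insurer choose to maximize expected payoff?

E[Basic plan] = 0.2·(-1) + 0.8·(7) = 5.4
E[Premium plan] = 0.2·(12) + 0.8·(6) = 7.2
Best response: Premium plan (7.2 is the largest).

Premium plan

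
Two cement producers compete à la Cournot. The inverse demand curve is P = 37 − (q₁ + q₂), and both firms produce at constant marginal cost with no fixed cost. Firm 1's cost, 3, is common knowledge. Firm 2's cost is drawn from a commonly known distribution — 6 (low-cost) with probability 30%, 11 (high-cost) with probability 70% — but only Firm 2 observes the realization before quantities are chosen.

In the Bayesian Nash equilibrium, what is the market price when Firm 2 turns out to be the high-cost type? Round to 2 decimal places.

Firm 2 with cost c maximizes (37 − (q₁+q₂) − c)·q₂, giving q₂(c) = (37 − c − q₁)/2.
E[c₂] = 0.3·6 + 0.7·11 = 9.5
Firm 1's FOC against E[q₂] yields q₁ = (37 − 2·3 + E[c₂])/3 = (37 − 6 + 9.5)/3 = 13.5.
q₂(high-cost) = 6.25, so P = 37 − (13.5 + 6.25) = 17.25.

17.25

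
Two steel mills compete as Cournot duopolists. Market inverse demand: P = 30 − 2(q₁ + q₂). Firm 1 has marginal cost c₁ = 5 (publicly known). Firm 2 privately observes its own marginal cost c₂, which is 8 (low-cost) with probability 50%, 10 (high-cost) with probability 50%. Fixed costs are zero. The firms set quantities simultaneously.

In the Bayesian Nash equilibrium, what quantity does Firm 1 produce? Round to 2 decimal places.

4.83

Type-c best response for Firm 2: q₂(c) = (30 − c)/4 − q₁/2.
Firm 1 maximizes expected profit; its first-order condition is 30 − 4q₁ − 2E[q₂] − 5 = 0.
Substituting E[q₂] and solving: E[c₂] = 9, so q₁ = (30 − 2·5 + 9)/6 = 4.83333.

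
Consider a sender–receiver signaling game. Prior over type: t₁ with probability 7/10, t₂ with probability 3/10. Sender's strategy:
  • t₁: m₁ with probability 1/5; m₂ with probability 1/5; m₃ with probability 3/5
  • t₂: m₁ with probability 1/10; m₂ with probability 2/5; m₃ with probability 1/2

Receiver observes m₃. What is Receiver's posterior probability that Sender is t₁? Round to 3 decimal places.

P(m₃) = (7/10)·(3/5) + (3/10)·(1/2) = 57/100
P(t₁ | m₃) = ((7/10)·(3/5)) / (57/100) = (21/50) / (57/100) = 14/19

0.737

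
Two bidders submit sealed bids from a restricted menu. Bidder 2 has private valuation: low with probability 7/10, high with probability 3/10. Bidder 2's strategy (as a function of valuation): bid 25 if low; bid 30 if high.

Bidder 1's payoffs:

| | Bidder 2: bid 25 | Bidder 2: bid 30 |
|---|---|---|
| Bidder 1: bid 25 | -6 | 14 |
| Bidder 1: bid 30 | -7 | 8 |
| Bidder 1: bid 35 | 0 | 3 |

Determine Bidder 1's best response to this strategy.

bid 35

Compute Bidder 1's expected payoff for each action, taking the expectation over Bidder 2's type.
E[bid 25] = 7/10·(-6) + 3/10·(14) = 0
E[bid 30] = 7/10·(-7) + 3/10·(8) = -5/2
E[bid 35] = 7/10·(0) + 3/10·(3) = 9/10
Best response: bid 35 (9/10 is the largest).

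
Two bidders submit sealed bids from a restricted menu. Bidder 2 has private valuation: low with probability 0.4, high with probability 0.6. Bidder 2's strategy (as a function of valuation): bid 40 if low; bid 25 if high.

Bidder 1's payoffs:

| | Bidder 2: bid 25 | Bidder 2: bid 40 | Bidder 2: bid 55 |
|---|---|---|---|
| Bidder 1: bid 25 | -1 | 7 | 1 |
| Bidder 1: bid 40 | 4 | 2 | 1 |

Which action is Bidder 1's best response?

bid 40

E[bid 25] = 0.4·(7) + 0.6·(-1) = 2.2
E[bid 40] = 0.4·(2) + 0.6·(4) = 3.2
Best response: bid 40 (3.2 is the largest).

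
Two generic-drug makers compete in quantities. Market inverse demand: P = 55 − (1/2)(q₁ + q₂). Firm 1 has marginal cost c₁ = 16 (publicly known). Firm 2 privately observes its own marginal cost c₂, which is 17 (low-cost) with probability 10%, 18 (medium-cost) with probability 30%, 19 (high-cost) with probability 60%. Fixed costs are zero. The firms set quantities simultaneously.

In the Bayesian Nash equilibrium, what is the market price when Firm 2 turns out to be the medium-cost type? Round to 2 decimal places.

29.58

Type-c best response for Firm 2: q₂(c) = (55 − c) − q₁/2.
Firm 1 maximizes expected profit; its first-order condition is 55 − q₁ − (1/2)E[q₂] − 16 = 0.
Substituting E[q₂] and solving: E[c₂] = 18.5, so q₁ = (55 − 2·16 + 18.5)/(3/2) = 27.6667.
q₂(medium-cost) = 23.1667, so P = 55 − (1/2)·(27.6667 + 23.1667) = 29.5833.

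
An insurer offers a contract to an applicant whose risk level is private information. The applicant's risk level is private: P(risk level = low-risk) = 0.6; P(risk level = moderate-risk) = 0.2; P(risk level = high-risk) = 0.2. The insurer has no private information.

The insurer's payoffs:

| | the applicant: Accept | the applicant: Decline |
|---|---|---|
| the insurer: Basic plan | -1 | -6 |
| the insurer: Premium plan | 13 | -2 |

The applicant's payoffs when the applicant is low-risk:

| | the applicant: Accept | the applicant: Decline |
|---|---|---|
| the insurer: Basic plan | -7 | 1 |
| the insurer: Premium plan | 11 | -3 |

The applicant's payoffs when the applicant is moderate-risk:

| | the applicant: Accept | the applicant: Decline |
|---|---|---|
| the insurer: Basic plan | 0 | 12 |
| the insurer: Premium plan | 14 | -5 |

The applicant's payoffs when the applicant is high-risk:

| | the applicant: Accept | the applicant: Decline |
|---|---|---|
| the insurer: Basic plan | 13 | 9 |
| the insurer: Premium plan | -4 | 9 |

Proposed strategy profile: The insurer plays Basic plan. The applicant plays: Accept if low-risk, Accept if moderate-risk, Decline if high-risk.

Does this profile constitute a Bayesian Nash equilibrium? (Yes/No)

A profile is a BNE iff every type of every player is best-responding given beliefs about the other side.
The insurer plays Basic plan: E[Basic plan] = 0.6·(-1) + 0.2·(-1) + 0.2·(-6) = -2; E[Premium plan] = 10. Not best-responding. ✗
The applicant (risk level low-risk), facing Basic plan: Accept gives -7, Decline gives 1. Proposed Accept is not best — profitable deviation exists. ✗
The applicant (risk level moderate-risk), facing Basic plan: Accept gives 0, Decline gives 12. Proposed Accept is not best — profitable deviation exists. ✗
The applicant (risk level high-risk), facing Basic plan: Accept gives 13, Decline gives 9. Proposed Decline is not best — profitable deviation exists. ✗

No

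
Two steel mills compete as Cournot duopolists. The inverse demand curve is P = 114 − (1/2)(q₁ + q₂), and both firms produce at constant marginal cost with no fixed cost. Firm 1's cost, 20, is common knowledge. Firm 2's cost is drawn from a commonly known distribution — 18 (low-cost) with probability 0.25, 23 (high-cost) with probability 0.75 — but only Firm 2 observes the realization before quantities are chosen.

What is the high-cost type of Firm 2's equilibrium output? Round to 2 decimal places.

Each type of Firm 2 best-responds to q₁; Firm 1 best-responds to the expected q₂ over Firm 2's types.
Firm 2 with cost c maximizes (114 − (1/2)(q₁+q₂) − c)·q₂, giving q₂(c) = (114 − c − (1/2)q₁).
E[c₂] = 0.25·18 + 0.75·23 = 21.75
Firm 1's FOC against E[q₂] yields q₁ = (114 − 2·20 + E[c₂])/(3/2) = (114 − 40 + 21.75)/(3/2) = 63.8333.
q₂(high-cost) = (114 − 23 − (1/2)·63.8333) = 59.0833.

59.08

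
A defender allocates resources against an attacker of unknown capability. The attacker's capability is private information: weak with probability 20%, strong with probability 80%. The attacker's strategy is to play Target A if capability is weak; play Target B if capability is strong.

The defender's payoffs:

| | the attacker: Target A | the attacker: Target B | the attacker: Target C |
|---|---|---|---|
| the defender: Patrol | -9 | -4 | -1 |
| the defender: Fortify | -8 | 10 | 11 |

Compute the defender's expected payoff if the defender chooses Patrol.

-5

Take the expectation over the attacker's capability, weighting each type's action by its prior probability.
E[Patrol] = 0.2·(-9) + 0.8·(-4) = (-1.8) + (-3.2) = -5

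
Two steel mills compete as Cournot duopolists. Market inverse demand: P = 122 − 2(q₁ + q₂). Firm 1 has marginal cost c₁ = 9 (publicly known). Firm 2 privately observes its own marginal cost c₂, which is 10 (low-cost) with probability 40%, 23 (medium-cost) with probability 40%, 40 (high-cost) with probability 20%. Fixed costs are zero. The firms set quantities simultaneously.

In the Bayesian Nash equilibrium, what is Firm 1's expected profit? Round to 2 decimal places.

Type-c best response for Firm 2: q₂(c) = (122 − c)/4 − q₁/2.
Firm 1 maximizes expected profit; its first-order condition is 122 − 4q₁ − 2E[q₂] − 9 = 0.
Substituting E[q₂] and solving: E[c₂] = 21.2, so q₁ = (122 − 2·9 + 21.2)/6 = 20.8667.
E[P] = 122 − 2·(q₁ + E[q₂]) = 50.7333; Firm 1's expected profit = (E[P] − 9)·q₁ = (50.7333 − 9)·20.8667 = 870.836.

870.84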